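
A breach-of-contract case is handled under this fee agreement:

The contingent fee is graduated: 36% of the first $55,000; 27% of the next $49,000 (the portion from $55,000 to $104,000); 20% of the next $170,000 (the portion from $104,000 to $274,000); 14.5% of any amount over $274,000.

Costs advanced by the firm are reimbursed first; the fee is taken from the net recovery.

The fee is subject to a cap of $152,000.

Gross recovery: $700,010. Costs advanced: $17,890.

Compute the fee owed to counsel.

Fee base (net of costs): $700,010 − $17,890 = $682,120
First $55,000 at 36% = $19,800.00
Next $49,000 at 27% = $13,230.00
Next $170,000 at 20% = $34,000.00
Remaining $408,120 at 14.5% = $59,177.40
Fee: $19,800.00 + $13,230.00 + $34,000.00 + $59,177.40 = $126,207.40
$126,207.40 is under the $152,000 cap.

$126,207.40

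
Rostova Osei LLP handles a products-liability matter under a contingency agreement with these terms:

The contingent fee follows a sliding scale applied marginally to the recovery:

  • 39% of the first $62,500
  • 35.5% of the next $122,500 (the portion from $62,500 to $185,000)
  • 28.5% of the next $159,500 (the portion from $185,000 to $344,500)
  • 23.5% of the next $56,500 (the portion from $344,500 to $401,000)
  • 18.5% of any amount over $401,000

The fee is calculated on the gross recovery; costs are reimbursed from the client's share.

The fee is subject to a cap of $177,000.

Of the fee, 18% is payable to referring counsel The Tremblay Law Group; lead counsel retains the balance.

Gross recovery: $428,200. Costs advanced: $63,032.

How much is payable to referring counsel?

Fee base is the gross recovery, $428,200; costs are reimbursed separately.
First $62,500 at 39% = $24,375.00
Next $122,500 at 35.5% = $43,487.50
Next $159,500 at 28.5% = $45,457.50
Next $56,500 at 23.5% = $13,277.50
Remaining $27,200 at 18.5% = $5,032.00
Fee: $24,375.00 + $43,487.50 + $45,457.50 + $13,277.50 + $5,032.00 = $131,629.50
$131,629.50 is under the $177,000 cap.
Referral share: 18% of $131,629.50 = $23,693.31; lead counsel retains $131,629.50 − $23,693.31 = $107,936.19.

$23,693.31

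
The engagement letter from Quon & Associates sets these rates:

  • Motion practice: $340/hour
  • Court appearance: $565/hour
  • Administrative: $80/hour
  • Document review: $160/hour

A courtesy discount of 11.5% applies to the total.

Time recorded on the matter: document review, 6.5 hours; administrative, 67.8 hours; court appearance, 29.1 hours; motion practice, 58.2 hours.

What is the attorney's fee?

Motion practice: 58.2 × $340 = $19,788.00
Court appearance: 29.1 × $565 = $16,441.50
Administrative: 67.8 × $80 = $5,424.00
Document review: 6.5 × $160 = $1,040.00
Subtotal: $42,693.50
Less 11.5% discount: −$4,909.75
Total: $42,693.50 − $4,909.75 = $37,783.75

$37,783.75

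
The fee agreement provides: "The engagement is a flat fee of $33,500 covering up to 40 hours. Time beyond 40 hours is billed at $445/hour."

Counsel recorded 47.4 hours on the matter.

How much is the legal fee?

$36,793.00

Flat fee: $33,500.00
Excess hours: 47.4 − 40 = 7.4
Overrun: 7.4 × $445 = $3,293.00
Total: $33,500.00 + $3,293.00 = $36,793.00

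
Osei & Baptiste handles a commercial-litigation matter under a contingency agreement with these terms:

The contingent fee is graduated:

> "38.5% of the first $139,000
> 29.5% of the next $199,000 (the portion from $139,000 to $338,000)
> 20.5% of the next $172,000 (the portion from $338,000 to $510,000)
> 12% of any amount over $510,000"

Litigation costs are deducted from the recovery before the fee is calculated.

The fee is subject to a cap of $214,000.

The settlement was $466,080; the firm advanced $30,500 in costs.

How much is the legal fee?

$132,223.90

Fee base (net of costs): $466,080 − $30,500 = $435,580
First $139,000 at 38.5% = $53,515.00
Next $199,000 at 29.5% = $58,705.00
Remaining $97,580 at 20.5% = $20,003.90
Fee: $53,515.00 + $58,705.00 + $20,003.90 = $132,223.90
$132,223.90 is under the $214,000 cap.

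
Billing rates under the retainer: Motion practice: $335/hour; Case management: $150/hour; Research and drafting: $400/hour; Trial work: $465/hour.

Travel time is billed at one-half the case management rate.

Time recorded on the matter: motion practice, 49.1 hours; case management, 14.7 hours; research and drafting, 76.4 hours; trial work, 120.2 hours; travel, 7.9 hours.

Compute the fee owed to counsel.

Motion practice: 49.1 × $335 = $16,448.50
Case management: 14.7 × $150 = $2,205.00
Research and drafting: 76.4 × $400 = $30,560.00
Trial work: 120.2 × $465 = $55,893.00
Subtotal: $16,448.50 + $2,205.00 + $30,560.00 + $55,893.00 = $105,106.50
Travel: 7.9 × ($150 ÷ 2) = 7.9 × $75.00 = $592.50
Total: $105,106.50 + $592.50 = $105,699.00

$105,699.00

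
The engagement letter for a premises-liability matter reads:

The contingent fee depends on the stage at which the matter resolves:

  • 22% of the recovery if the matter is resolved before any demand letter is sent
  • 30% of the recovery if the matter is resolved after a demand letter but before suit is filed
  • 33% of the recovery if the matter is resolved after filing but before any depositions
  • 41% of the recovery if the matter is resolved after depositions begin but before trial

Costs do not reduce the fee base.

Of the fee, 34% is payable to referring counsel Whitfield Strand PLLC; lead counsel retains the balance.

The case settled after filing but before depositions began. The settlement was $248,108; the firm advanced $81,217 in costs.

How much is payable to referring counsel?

$27,837.72

Fee base is the gross recovery, $248,108; costs are reimbursed separately.
The matter settled after filing but before depositions began, so the 33% rate applies.
$248,108 × 33% = $81,875.64
Referral share: 34% of $81,875.64 = $27,837.72; lead counsel retains $81,875.64 − $27,837.72 = $54,037.92.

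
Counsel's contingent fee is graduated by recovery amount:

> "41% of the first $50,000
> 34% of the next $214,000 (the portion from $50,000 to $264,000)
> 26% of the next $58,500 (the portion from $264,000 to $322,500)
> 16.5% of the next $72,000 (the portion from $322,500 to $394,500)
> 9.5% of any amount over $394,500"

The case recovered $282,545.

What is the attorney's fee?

First $50,000 at 41% = $20,500.00
Next $214,000 at 34% = $72,760.00
Remaining $18,545 at 26% = $4,821.70
Fee: $20,500.00 + $72,760.00 + $4,821.70 = $98,081.70

$98,081.70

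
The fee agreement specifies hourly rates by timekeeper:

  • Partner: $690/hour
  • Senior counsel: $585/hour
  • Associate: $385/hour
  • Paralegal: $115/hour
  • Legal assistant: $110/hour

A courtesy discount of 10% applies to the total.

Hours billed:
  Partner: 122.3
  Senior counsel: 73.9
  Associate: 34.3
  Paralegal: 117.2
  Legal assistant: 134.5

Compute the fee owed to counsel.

$152,187.30

Partner: 122.3 × $690 = $84,387.00
Senior counsel: 73.9 × $585 = $43,231.50
Associate: 34.3 × $385 = $13,205.50
Paralegal: 117.2 × $115 = $13,478.00
Legal assistant: 134.5 × $110 = $14,795.00
Subtotal: $169,097.00
Less 10% discount: −$16,909.70
Total: $169,097.00 − $16,909.70 = $152,187.30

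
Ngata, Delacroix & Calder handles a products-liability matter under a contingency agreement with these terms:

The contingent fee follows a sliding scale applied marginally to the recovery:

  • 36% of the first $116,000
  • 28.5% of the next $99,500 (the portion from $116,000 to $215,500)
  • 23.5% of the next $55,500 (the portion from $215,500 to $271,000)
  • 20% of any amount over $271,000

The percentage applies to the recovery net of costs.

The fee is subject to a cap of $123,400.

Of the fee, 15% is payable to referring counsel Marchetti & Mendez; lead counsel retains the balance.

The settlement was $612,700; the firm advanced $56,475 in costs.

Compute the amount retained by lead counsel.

Fee base (net of costs): $612,700 − $56,475 = $556,225
First $116,000 at 36% = $41,760.00
Next $99,500 at 28.5% = $28,357.50
Next $55,500 at 23.5% = $13,042.50
Remaining $285,225 at 20% = $57,045.00
Fee: $41,760.00 + $28,357.50 + $13,042.50 + $57,045.00 = $140,205.00
$140,205.00 exceeds the $123,400 cap, so the fee is capped at $123,400.00.
Referral share: 15% of $123,400.00 = $18,510.00; lead counsel retains $123,400.00 − $18,510.00 = $104,890.00.

$104,890.00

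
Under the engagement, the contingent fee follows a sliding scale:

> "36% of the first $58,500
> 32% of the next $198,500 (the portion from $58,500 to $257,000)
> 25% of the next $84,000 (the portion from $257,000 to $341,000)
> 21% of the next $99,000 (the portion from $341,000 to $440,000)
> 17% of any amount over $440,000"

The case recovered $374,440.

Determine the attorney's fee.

$112,602.40

First $58,500 at 36% = $21,060.00
Next $198,500 at 32% = $63,520.00
Next $84,000 at 25% = $21,000.00
Remaining $33,440 at 21% = $7,022.40
Fee: $21,060.00 + $63,520.00 + $21,000.00 + $7,022.40 = $112,602.40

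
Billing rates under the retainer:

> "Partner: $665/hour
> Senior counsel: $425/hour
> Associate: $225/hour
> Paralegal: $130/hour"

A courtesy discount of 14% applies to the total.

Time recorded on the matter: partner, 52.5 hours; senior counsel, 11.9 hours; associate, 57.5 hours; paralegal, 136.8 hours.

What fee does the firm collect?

Partner: 52.5 × $665 = $34,912.50
Senior counsel: 11.9 × $425 = $5,057.50
Associate: 57.5 × $225 = $12,937.50
Paralegal: 136.8 × $130 = $17,784.00
Subtotal: $70,691.50
Less 14% discount: −$9,896.81
Total: $70,691.50 − $9,896.81 = $60,794.69

$60,794.69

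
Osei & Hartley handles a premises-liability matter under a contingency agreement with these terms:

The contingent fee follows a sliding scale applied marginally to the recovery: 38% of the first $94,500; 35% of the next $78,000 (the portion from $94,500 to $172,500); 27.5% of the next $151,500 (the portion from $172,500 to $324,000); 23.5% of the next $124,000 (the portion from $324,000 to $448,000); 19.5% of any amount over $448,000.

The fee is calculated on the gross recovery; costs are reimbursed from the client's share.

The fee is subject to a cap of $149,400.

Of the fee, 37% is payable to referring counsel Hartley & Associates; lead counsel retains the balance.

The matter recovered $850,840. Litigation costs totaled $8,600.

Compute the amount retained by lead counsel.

$94,122.00

Fee base is the gross recovery, $850,840; costs are reimbursed separately.
First $94,500 at 38% = $35,910.00
Next $78,000 at 35% = $27,300.00
Next $151,500 at 27.5% = $41,662.50
Next $124,000 at 23.5% = $29,140.00
Remaining $402,840 at 19.5% = $78,553.80
Fee: $35,910.00 + $27,300.00 + $41,662.50 + $29,140.00 + $78,553.80 = $212,566.30
$212,566.30 exceeds the $149,400 cap, so the fee is capped at $149,400.00.
Referral share: 37% of $149,400.00 = $55,278.00; lead counsel retains $149,400.00 − $55,278.00 = $94,122.00.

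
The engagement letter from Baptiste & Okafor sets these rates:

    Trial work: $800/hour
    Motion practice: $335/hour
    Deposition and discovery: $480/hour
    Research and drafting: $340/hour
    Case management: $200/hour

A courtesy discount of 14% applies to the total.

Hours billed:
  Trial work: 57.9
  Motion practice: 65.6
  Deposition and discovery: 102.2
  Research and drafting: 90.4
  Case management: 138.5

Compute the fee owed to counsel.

$151,177.68

Trial work: 57.9 × $800 = $46,320.00
Motion practice: 65.6 × $335 = $21,976.00
Deposition and discovery: 102.2 × $480 = $49,056.00
Research and drafting: 90.4 × $340 = $30,736.00
Case management: 138.5 × $200 = $27,700.00
Subtotal: $175,788.00
Less 14% discount: −$24,610.32
Total: $175,788.00 − $24,610.32 = $151,177.68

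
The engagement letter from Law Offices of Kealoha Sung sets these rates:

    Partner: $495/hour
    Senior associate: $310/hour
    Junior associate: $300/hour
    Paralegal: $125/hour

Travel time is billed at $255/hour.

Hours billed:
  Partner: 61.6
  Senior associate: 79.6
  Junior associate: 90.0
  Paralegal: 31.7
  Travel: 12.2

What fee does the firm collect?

$89,241.50

Partner: 61.6 × $495 = $30,492.00
Senior associate: 79.6 × $310 = $24,676.00
Junior associate: 90.0 × $300 = $27,000.00
Paralegal: 31.7 × $125 = $3,962.50
Subtotal: $30,492.00 + $24,676.00 + $27,000.00 + $3,962.50 = $86,130.50
Travel: 12.2 × $255 = $3,111.00
Total: $86,130.50 + $3,111.00 = $89,241.50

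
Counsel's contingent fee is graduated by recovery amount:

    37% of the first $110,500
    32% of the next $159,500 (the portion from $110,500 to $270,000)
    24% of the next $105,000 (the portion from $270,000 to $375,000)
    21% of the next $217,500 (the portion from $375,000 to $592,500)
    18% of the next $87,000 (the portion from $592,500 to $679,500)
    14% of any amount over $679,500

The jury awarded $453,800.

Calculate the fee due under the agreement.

$133,673.00

First $110,500 at 37% = $40,885.00
Next $159,500 at 32% = $51,040.00
Next $105,000 at 24% = $25,200.00
Remaining $78,800 at 21% = $16,548.00
Fee: $40,885.00 + $51,040.00 + $25,200.00 + $16,548.00 = $133,673.00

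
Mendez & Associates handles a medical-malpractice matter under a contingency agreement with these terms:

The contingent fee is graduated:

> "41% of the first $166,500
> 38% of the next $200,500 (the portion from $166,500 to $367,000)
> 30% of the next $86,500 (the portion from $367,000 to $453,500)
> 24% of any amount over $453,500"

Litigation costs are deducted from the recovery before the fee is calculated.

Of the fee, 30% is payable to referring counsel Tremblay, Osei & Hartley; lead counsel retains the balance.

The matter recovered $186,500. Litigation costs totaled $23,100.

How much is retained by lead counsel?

Fee base (net of costs): $186,500 − $23,100 = $163,400
First $163,400 at 41% = $66,994.00
Referral share: 30% of $66,994.00 = $20,098.20; lead counsel retains $66,994.00 − $20,098.20 = $46,895.80.

$46,895.80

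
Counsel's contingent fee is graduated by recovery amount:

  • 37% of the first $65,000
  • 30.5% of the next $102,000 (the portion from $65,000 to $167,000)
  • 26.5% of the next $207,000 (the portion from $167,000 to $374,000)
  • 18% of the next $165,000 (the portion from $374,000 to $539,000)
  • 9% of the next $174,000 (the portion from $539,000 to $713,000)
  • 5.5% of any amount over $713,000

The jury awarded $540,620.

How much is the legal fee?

$139,860.80

First $65,000 at 37% = $24,050.00
Next $102,000 at 30.5% = $31,110.00
Next $207,000 at 26.5% = $54,855.00
Next $165,000 at 18% = $29,700.00
Remaining $1,620 at 9% = $145.80
Fee: $24,050.00 + $31,110.00 + $54,855.00 + $29,700.00 + $145.80 = $139,860.80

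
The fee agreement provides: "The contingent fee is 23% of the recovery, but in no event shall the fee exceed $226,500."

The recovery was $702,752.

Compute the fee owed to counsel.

$161,632.96

23% of $702,752 = $161,632.96
That is under the $226,500 cap.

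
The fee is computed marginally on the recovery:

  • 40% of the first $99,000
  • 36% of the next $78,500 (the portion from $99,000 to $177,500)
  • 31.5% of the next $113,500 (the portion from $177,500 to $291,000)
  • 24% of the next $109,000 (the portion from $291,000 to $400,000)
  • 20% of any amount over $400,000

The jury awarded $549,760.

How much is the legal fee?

$159,724.50

First $99,000 at 40% = $39,600.00
Next $78,500 at 36% = $28,260.00
Next $113,500 at 31.5% = $35,752.50
Next $109,000 at 24% = $26,160.00
Remaining $149,760 at 20% = $29,952.00
Fee: $39,600.00 + $28,260.00 + $35,752.50 + $26,160.00 + $29,952.00 = $159,724.50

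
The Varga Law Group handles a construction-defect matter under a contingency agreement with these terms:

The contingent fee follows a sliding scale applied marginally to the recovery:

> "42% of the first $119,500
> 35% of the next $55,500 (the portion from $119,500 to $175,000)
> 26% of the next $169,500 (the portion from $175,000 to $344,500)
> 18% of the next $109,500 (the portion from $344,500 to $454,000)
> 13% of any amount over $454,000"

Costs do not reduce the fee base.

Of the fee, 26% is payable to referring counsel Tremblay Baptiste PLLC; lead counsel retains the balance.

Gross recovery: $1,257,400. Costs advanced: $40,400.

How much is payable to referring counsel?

Fee base is the gross recovery, $1,257,400; costs are reimbursed separately.
First $119,500 at 42% = $50,190.00
Next $55,500 at 35% = $19,425.00
Next $169,500 at 26% = $44,070.00
Next $109,500 at 18% = $19,710.00
Remaining $803,400 at 13% = $104,442.00
Fee: $50,190.00 + $19,425.00 + $44,070.00 + $19,710.00 + $104,442.00 = $237,837.00
Referral share: 26% of $237,837.00 = $61,837.62; lead counsel retains $237,837.00 − $61,837.62 = $175,999.38.

$61,837.62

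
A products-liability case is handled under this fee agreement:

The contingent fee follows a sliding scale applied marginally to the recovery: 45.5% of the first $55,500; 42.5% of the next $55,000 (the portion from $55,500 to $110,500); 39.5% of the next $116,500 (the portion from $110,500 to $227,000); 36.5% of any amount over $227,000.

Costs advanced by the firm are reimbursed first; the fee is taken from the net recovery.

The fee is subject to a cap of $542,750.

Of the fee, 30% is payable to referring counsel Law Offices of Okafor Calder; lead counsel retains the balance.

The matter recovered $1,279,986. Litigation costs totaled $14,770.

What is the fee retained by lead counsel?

$331,515.69

Fee base (net of costs): $1,279,986 − $14,770 = $1,265,216
First $55,500 at 45.5% = $25,252.50
Next $55,000 at 42.5% = $23,375.00
Next $116,500 at 39.5% = $46,017.50
Remaining $1,038,216 at 36.5% = $378,948.84
Fee: $25,252.50 + $23,375.00 + $46,017.50 + $378,948.84 = $473,593.84
$473,593.84 is under the $542,750 cap.
Referral share: 30% of $473,593.84 = $142,078.15; lead counsel retains $473,593.84 − $142,078.15 = $331,515.69.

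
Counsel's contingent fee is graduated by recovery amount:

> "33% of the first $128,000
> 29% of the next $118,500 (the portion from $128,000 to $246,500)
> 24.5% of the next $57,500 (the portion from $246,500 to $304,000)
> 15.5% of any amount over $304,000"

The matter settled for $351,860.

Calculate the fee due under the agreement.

$98,110.80

First $128,000 at 33% = $42,240.00
Next $118,500 at 29% = $34,365.00
Next $57,500 at 24.5% = $14,087.50
Remaining $47,860 at 15.5% = $7,418.30
Fee: $42,240.00 + $34,365.00 + $14,087.50 + $7,418.30 = $98,110.80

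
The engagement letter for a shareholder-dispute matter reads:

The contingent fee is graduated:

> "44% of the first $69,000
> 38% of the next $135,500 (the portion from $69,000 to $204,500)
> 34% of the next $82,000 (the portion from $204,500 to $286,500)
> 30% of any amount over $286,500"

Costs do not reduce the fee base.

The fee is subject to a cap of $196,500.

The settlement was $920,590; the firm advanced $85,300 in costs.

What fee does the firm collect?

Fee base is the gross recovery, $920,590; costs are reimbursed separately.
First $69,000 at 44% = $30,360.00
Next $135,500 at 38% = $51,490.00
Next $82,000 at 34% = $27,880.00
Remaining $634,090 at 30% = $190,227.00
Fee: $30,360.00 + $51,490.00 + $27,880.00 + $190,227.00 = $299,957.00
$299,957.00 exceeds the $196,500 cap, so the fee is capped at $196,500.00.

$196,500.00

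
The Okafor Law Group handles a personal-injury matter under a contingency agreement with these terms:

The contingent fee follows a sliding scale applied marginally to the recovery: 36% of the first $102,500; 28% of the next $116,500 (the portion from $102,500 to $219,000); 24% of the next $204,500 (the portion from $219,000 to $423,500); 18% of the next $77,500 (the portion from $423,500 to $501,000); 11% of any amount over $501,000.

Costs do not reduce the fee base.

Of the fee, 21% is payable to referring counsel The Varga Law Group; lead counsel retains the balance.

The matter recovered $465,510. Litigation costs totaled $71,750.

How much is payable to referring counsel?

Fee base is the gross recovery, $465,510; costs are reimbursed separately.
First $102,500 at 36% = $36,900.00
Next $116,500 at 28% = $32,620.00
Next $204,500 at 24% = $49,080.00
Remaining $42,010 at 18% = $7,561.80
Fee: $36,900.00 + $32,620.00 + $49,080.00 + $7,561.80 = $126,161.80
Referral share: 21% of $126,161.80 = $26,493.98; lead counsel retains $126,161.80 − $26,493.98 = $99,667.82.

$26,493.98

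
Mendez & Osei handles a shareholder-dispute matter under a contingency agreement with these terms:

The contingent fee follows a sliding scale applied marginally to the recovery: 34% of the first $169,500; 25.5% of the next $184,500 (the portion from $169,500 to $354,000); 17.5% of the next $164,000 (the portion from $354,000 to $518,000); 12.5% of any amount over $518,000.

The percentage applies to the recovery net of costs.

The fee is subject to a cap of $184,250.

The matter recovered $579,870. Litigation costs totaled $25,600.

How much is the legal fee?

$137,911.25

Fee base (net of costs): $579,870 − $25,600 = $554,270
First $169,500 at 34% = $57,630.00
Next $184,500 at 25.5% = $47,047.50
Next $164,000 at 17.5% = $28,700.00
Remaining $36,270 at 12.5% = $4,533.75
Fee: $57,630.00 + $47,047.50 + $28,700.00 + $4,533.75 = $137,911.25
$137,911.25 is under the $184,250 cap.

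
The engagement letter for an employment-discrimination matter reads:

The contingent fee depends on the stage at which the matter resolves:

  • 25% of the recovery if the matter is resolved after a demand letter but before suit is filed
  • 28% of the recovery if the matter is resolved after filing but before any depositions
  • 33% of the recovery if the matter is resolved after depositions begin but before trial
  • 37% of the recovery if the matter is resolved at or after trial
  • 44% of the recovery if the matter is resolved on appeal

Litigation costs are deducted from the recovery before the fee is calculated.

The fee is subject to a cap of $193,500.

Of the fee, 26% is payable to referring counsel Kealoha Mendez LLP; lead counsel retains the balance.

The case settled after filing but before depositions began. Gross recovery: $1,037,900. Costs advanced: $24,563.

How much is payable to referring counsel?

$50,310.00

Fee base (net of costs): $1,037,900 − $24,563 = $1,013,337
The matter settled after filing but before depositions began, so the 28% rate applies.
$1,013,337 × 28% = $283,734.36
$283,734.36 exceeds the $193,500 cap, so the fee is capped at $193,500.00.
Referral share: 26% of $193,500.00 = $50,310.00; lead counsel retains $193,500.00 − $50,310.00 = $143,190.00.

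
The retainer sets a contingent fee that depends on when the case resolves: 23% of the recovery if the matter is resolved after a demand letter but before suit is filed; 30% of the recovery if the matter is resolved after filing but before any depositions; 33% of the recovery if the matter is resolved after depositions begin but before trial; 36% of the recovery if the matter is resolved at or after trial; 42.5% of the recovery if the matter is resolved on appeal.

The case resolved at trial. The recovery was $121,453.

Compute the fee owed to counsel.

$43,723.08

The matter resolved at trial, so the 36% rate applies.
$121,453 × 36% = $43,723.08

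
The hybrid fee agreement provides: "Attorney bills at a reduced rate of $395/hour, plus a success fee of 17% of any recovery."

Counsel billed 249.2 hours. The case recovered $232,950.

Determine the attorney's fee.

Hourly: 249.2 × $395 = $98,434.00
Success fee: 17% of $232,950 = $39,601.50
Total: $98,434.00 + $39,601.50 = $138,035.50

$138,035.50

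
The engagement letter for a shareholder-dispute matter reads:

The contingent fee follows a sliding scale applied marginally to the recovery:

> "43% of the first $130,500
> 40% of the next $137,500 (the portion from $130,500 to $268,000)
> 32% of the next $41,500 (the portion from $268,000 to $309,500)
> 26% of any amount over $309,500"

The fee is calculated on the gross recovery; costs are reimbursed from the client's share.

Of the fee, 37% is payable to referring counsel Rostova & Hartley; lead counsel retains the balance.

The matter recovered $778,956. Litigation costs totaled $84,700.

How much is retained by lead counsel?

Fee base is the gross recovery, $778,956; costs are reimbursed separately.
First $130,500 at 43% = $56,115.00
Next $137,500 at 40% = $55,000.00
Next $41,500 at 32% = $13,280.00
Remaining $469,456 at 26% = $122,058.56
Fee: $56,115.00 + $55,000.00 + $13,280.00 + $122,058.56 = $246,453.56
Referral share: 37% of $246,453.56 = $91,187.82; lead counsel retains $246,453.56 − $91,187.82 = $155,265.74.

$155,265.74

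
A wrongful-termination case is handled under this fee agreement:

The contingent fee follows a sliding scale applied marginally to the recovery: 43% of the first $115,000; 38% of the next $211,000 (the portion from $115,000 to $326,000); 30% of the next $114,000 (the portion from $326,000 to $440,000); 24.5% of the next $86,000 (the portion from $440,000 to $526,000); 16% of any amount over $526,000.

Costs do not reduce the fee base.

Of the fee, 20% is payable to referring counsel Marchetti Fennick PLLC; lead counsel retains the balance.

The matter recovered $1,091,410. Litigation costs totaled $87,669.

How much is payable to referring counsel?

Fee base is the gross recovery, $1,091,410; costs are reimbursed separately.
First $115,000 at 43% = $49,450.00
Next $211,000 at 38% = $80,180.00
Next $114,000 at 30% = $34,200.00
Next $86,000 at 24.5% = $21,070.00
Remaining $565,410 at 16% = $90,465.60
Fee: $49,450.00 + $80,180.00 + $34,200.00 + $21,070.00 + $90,465.60 = $275,365.60
Referral share: 20% of $275,365.60 = $55,073.12; lead counsel retains $275,365.60 − $55,073.12 = $220,292.48.

$55,073.12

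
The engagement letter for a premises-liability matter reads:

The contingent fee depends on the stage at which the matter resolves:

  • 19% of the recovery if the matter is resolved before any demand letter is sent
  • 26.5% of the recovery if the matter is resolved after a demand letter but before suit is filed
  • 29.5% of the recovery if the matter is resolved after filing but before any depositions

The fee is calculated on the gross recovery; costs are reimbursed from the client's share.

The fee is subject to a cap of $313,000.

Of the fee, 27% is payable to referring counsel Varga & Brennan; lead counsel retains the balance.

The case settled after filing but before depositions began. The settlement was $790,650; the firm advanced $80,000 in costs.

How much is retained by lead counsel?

Fee base is the gross recovery, $790,650; costs are reimbursed separately.
The matter settled after filing but before depositions began, so the 29.5% rate applies.
$790,650 × 29.5% = $233,241.75
$233,241.75 is under the $313,000 cap.
Referral share: 27% of $233,241.75 = $62,975.27; lead counsel retains $233,241.75 − $62,975.27 = $170,266.48.

$170,266.48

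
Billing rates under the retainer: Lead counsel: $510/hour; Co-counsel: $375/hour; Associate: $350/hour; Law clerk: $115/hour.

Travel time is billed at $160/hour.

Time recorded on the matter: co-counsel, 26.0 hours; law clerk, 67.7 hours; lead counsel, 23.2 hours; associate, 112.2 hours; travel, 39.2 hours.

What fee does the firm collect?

$74,909.50

Lead counsel: 23.2 × $510 = $11,832.00
Co-counsel: 26.0 × $375 = $9,750.00
Associate: 112.2 × $350 = $39,270.00
Law clerk: 67.7 × $115 = $7,785.50
Subtotal: $11,832.00 + $9,750.00 + $39,270.00 + $7,785.50 = $68,637.50
Travel: 39.2 × $160 = $6,272.00
Total: $68,637.50 + $6,272.00 = $74,909.50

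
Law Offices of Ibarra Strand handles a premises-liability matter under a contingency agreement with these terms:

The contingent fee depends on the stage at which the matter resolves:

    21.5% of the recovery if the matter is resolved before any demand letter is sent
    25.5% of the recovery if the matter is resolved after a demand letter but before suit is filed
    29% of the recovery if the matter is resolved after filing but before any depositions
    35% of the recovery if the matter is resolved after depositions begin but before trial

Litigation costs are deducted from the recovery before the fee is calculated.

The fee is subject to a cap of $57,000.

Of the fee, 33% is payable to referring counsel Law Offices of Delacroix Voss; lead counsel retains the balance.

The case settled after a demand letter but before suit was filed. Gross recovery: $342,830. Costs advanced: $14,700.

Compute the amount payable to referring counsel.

Fee base (net of costs): $342,830 − $14,700 = $328,130
The matter settled after a demand letter but before suit was filed, so the 25.5% rate applies.
$328,130 × 25.5% = $83,673.15
$83,673.15 exceeds the $57,000 cap, so the fee is capped at $57,000.00.
Referral share: 33% of $57,000.00 = $18,810.00; lead counsel retains $57,000.00 − $18,810.00 = $38,190.00.

$18,810.00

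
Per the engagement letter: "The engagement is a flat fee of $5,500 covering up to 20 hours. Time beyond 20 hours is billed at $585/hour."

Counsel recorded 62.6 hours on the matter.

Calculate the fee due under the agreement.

$30,421.00

Flat fee: $5,500.00
Excess hours: 62.6 − 20 = 42.6
Overrun: 42.6 × $585 = $24,921.00
Total: $5,500.00 + $24,921.00 = $30,421.00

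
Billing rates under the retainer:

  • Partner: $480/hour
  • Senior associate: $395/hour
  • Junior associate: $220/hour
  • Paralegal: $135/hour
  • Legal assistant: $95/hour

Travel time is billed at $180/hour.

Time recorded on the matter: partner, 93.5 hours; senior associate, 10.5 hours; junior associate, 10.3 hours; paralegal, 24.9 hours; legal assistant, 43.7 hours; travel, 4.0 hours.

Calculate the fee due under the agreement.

Partner: 93.5 × $480 = $44,880.00
Senior associate: 10.5 × $395 = $4,147.50
Junior associate: 10.3 × $220 = $2,266.00
Paralegal: 24.9 × $135 = $3,361.50
Legal assistant: 43.7 × $95 = $4,151.50
Subtotal: $44,880.00 + $4,147.50 + $2,266.00 + $3,361.50 + $4,151.50 = $58,806.50
Travel: 4.0 × $180 = $720.00
Total: $58,806.50 + $720.00 = $59,526.50

$59,526.50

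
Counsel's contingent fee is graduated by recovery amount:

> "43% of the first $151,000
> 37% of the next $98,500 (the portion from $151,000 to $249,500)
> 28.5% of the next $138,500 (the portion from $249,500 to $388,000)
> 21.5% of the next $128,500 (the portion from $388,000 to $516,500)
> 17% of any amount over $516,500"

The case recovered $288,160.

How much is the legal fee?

$112,393.10

First $151,000 at 43% = $64,930.00
Next $98,500 at 37% = $36,445.00
Remaining $38,660 at 28.5% = $11,018.10
Fee: $64,930.00 + $36,445.00 + $11,018.10 = $112,393.10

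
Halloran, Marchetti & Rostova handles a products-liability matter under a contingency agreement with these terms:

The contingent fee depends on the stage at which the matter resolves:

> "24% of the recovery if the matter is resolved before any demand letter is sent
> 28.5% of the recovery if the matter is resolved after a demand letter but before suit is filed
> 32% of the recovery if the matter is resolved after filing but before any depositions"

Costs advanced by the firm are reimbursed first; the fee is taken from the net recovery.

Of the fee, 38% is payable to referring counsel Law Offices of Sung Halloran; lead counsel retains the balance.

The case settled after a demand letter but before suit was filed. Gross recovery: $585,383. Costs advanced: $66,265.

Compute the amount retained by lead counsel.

$91,728.15

Fee base (net of costs): $585,383 − $66,265 = $519,118
The matter settled after a demand letter but before suit was filed, so the 28.5% rate applies.
$519,118 × 28.5% = $147,948.63
Referral share: 38% of $147,948.63 = $56,220.48; lead counsel retains $147,948.63 − $56,220.48 = $91,728.15.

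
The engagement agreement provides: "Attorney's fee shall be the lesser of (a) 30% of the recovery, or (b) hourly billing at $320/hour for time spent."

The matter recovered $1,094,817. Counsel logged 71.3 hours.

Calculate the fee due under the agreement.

(a) 30% of $1,094,817 = $328,445.10
(b) 71.3 × $320 = $22,816.00
The lesser is (b): $22,816.00.

$22,816.00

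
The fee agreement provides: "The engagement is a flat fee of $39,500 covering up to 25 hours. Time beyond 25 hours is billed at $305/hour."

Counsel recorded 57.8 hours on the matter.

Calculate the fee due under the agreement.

Flat fee: $39,500.00
Excess hours: 57.8 − 25 = 32.8
Overrun: 32.8 × $305 = $10,004.00
Total: $39,500.00 + $10,004.00 = $49,504.00

$49,504.00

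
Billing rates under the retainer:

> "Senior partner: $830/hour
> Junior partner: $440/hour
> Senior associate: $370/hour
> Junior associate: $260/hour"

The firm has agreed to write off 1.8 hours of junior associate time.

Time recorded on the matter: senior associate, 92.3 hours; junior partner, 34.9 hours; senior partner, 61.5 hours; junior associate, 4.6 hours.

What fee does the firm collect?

$101,280.00

Senior partner: 61.5 × $830 = $51,045.00
Junior partner: 34.9 × $440 = $15,356.00
Senior associate: 92.3 × $370 = $34,151.00
Junior associate: 4.6 × $260 = $1,196.00
Subtotal: $101,748.00
Write-off: 1.8 × $260 = $468.00
Total: $101,748.00 − $468.00 = $101,280.00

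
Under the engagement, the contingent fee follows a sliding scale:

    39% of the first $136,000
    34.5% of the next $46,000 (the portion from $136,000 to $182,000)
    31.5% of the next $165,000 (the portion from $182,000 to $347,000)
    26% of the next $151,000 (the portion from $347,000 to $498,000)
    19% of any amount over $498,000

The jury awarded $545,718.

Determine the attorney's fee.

First $136,000 at 39% = $53,040.00
Next $46,000 at 34.5% = $15,870.00
Next $165,000 at 31.5% = $51,975.00
Next $151,000 at 26% = $39,260.00
Remaining $47,718 at 19% = $9,066.42
Fee: $53,040.00 + $15,870.00 + $51,975.00 + $39,260.00 + $9,066.42 = $169,211.42

$169,211.42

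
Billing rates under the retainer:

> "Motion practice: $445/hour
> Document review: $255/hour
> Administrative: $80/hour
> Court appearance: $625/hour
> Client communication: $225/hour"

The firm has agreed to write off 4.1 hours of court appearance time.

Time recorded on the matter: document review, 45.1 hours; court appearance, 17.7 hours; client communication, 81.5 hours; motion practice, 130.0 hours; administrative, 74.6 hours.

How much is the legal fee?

$102,156.00

Motion practice: 130.0 × $445 = $57,850.00
Document review: 45.1 × $255 = $11,500.50
Administrative: 74.6 × $80 = $5,968.00
Court appearance: 17.7 × $625 = $11,062.50
Client communication: 81.5 × $225 = $18,337.50
Subtotal: $104,718.50
Write-off: 4.1 × $625 = $2,562.50
Total: $104,718.50 − $2,562.50 = $102,156.00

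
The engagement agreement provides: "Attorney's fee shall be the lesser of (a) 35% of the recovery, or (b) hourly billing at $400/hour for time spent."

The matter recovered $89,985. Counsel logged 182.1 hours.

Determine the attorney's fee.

(a) 35% of $89,985 = $31,494.75
(b) 182.1 × $400 = $72,840.00
The lesser is (a): $31,494.75.

$31,494.75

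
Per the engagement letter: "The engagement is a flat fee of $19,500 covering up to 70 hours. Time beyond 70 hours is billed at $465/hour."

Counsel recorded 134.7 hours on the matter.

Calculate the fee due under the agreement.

$49,585.50

Flat fee: $19,500.00
Excess hours: 134.7 − 70 = 64.7
Overrun: 64.7 × $465 = $30,085.50
Total: $19,500.00 + $30,085.50 = $49,585.50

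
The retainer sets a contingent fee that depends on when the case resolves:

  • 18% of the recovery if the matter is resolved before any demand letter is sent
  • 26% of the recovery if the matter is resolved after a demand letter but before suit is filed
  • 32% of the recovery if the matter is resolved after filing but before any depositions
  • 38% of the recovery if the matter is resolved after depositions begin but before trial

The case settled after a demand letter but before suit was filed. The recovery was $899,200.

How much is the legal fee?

$233,792.00

The matter settled after a demand letter but before suit was filed, so the 26% rate applies.
$899,200 × 26% = $233,792.00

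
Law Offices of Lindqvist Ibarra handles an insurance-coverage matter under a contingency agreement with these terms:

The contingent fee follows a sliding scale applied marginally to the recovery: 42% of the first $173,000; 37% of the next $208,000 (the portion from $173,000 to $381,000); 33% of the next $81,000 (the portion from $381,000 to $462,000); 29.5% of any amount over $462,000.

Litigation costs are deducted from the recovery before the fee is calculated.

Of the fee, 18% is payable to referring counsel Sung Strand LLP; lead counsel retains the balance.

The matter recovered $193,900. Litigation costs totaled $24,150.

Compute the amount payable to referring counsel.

$12,833.10

Fee base (net of costs): $193,900 − $24,150 = $169,750
First $169,750 at 42% = $71,295.00
Referral share: 18% of $71,295.00 = $12,833.10; lead counsel retains $71,295.00 − $12,833.10 = $58,461.90.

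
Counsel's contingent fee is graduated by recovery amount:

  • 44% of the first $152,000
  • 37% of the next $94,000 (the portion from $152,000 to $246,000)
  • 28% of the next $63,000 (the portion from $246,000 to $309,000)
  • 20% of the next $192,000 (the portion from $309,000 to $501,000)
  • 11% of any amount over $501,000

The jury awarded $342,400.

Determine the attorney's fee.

$125,980.00

First $152,000 at 44% = $66,880.00
Next $94,000 at 37% = $34,780.00
Next $63,000 at 28% = $17,640.00
Remaining $33,400 at 20% = $6,680.00
Fee: $66,880.00 + $34,780.00 + $17,640.00 + $6,680.00 = $125,980.00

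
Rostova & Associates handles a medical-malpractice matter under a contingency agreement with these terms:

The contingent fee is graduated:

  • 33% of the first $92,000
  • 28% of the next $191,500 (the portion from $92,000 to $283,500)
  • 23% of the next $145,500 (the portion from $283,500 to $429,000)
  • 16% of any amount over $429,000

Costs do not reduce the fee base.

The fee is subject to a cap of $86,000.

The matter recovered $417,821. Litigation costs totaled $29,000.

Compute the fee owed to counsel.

Fee base is the gross recovery, $417,821; costs are reimbursed separately.
First $92,000 at 33% = $30,360.00
Next $191,500 at 28% = $53,620.00
Remaining $134,321 at 23% = $30,893.83
Fee: $30,360.00 + $53,620.00 + $30,893.83 = $114,873.83
$114,873.83 exceeds the $86,000 cap, so the fee is capped at $86,000.00.

$86,000.00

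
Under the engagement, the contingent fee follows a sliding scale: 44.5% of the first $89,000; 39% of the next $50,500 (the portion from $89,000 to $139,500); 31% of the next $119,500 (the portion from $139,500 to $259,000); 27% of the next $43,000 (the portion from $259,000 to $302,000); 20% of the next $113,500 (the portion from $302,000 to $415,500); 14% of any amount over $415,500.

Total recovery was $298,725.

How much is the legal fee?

$107,070.75

First $89,000 at 44.5% = $39,605.00
Next $50,500 at 39% = $19,695.00
Next $119,500 at 31% = $37,045.00
Remaining $39,725 at 27% = $10,725.75
Fee: $39,605.00 + $19,695.00 + $37,045.00 + $10,725.75 = $107,070.75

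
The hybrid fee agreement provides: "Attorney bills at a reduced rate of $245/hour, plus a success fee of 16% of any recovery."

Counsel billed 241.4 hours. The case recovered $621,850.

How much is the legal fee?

Hourly: 241.4 × $245 = $59,143.00
Success fee: 16% of $621,850 = $99,496.00
Total: $59,143.00 + $99,496.00 = $158,639.00

$158,639.00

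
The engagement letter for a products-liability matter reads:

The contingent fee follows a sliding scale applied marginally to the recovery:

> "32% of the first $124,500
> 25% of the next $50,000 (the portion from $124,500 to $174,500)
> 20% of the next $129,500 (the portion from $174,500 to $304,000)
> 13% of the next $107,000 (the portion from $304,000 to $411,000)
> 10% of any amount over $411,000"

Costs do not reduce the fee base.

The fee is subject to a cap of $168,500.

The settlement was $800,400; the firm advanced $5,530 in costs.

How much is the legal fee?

$131,090.00

Fee base is the gross recovery, $800,400; costs are reimbursed separately.
First $124,500 at 32% = $39,840.00
Next $50,000 at 25% = $12,500.00
Next $129,500 at 20% = $25,900.00
Next $107,000 at 13% = $13,910.00
Remaining $389,400 at 10% = $38,940.00
Fee: $39,840.00 + $12,500.00 + $25,900.00 + $13,910.00 + $38,940.00 = $131,090.00
$131,090.00 is under the $168,500 cap.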